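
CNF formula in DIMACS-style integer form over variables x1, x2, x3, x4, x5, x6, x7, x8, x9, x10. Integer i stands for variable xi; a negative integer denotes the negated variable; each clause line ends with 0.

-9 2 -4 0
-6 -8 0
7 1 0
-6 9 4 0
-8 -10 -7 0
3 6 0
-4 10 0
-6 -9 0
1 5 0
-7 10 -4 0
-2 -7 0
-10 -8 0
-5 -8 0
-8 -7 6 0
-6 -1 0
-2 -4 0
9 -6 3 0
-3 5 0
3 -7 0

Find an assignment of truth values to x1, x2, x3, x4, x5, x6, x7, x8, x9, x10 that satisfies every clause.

x8 occurs only negated in the remaining clauses — set x8 = False.
Set x1 = True and propagate.
  then x6 is forced to False.
  then x3 is forced to True.
  then x5 is forced to True.
For the remaining variables, x2 = False, x4 = False, x7 = False, x9 = False, x10 = False works.
Every clause has at least one true literal under this assignment.
Check each clause:
  1. (~x4 \/ ~x9 \/ x2) — ~x4 is true.
  2. (~x8 \/ ~x6) — ~x8 is true.
  3. (x1 \/ x7) — x1 is true.
  4. (~x6 \/ x9 \/ x4) — ~x6 is true.
  5. (~x7 \/ ~x8 \/ ~x10) — ~x8 is true.
  6. (x6 \/ x3) — x3 is true.
  7. (x10 \/ ~x4) — ~x4 is true.
  8. (~x9 \/ ~x6) — ~x6 is true.
  9. (x1 \/ x5) — x1 is true.
  10. (~x4 \/ x10 \/ ~x7) — ~x7 is true.
  11. (~x2 \/ ~x7) — ~x7 is true.
  12. (~x10 \/ ~x8) — ~x8 is true.
  13. (~x5 \/ ~x8) — ~x8 is true.
  14. (~x8 \/ ~x7 \/ x6) — ~x8 is true.
  15. (~x1 \/ ~x6) — ~x6 is true.
  16. (~x2 \/ ~x4) — ~x4 is true.
  17. (x9 \/ ~x6 \/ x3) — ~x6 is true.
  18. (x5 \/ ~x3) — x5 is true.
  19. (~x7 \/ x3) — ~x7 is true.

x1 = T, x2 = F, x3 = T, x4 = F, x5 = T, x6 = F, x7 = F, x8 = F, x9 = F, x10 = F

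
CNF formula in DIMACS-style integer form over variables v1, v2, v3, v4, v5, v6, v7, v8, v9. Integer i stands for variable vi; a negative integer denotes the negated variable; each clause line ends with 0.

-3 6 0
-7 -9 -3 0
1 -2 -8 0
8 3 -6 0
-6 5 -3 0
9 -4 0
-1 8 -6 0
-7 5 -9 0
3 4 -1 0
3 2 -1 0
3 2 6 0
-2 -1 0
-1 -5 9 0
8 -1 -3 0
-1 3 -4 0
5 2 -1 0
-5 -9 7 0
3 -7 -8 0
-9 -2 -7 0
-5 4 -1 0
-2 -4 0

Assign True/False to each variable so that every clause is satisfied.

Try v1 = False.
Try v2 = False.
Try v3 = False.
  then v6 is forced to True.
  then v8 is forced to True.
  then v7 is forced to False.
For the remaining variables, v4 = False, v5 = True, v9 = False works.
Check each clause:
  1. (v6 ∨ ¬v3) — ¬v3 is true.
  2. (¬v9 ∨ ¬v3 ∨ ¬v7) — ¬v7 is true.
  3. (v1 ∨ ¬v8 ∨ ¬v2) — ¬v2 is true.
  4. (v3 ∨ v8 ∨ ¬v6) — v8 is true.
  5. (¬v6 ∨ ¬v3 ∨ v5) — ¬v3 is true.
  6. (v9 ∨ ¬v4) — ¬v4 is true.
  7. (¬v6 ∨ ¬v1 ∨ v8) — v8 is true.
  8. (¬v9 ∨ v5 ∨ ¬v7) — ¬v7 is true.
  9. (v4 ∨ v3 ∨ ¬v1) — ¬v1 is true.
  10. (v2 ∨ v3 ∨ ¬v1) — ¬v1 is true.
  11. (v6 ∨ v3 ∨ v2) — v6 is true.
  12. (¬v2 ∨ ¬v1) — ¬v1 is true.
  13. (¬v1 ∨ v9 ∨ ¬v5) — ¬v1 is true.
  14. (¬v3 ∨ v8 ∨ ¬v1) — v8 is true.
  15. (¬v1 ∨ v3 ∨ ¬v4) — ¬v4 is true.
  16. (v2 ∨ ¬v1 ∨ v5) — v5 is true.
  17. (¬v9 ∨ v7 ∨ ¬v5) — ¬v9 is true.
  18. (¬v8 ∨ v3 ∨ ¬v7) — ¬v7 is true.
  19. (¬v2 ∨ ¬v7 ∨ ¬v9) — ¬v7 is true.
  20. (¬v5 ∨ ¬v1 ∨ v4) — ¬v1 is true.
  21. (¬v4 ∨ ¬v2) — ¬v4 is true.

v1=False, v2=False, v3=False, v4=False, v5=True, v6=True, v7=False, v8=True, v9=False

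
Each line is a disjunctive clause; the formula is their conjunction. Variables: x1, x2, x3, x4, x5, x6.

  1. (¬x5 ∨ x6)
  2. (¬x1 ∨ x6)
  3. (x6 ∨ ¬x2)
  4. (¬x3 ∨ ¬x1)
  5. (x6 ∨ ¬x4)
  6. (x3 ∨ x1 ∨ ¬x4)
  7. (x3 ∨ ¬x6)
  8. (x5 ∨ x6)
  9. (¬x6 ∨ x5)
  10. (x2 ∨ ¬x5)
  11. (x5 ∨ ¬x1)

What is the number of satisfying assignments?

2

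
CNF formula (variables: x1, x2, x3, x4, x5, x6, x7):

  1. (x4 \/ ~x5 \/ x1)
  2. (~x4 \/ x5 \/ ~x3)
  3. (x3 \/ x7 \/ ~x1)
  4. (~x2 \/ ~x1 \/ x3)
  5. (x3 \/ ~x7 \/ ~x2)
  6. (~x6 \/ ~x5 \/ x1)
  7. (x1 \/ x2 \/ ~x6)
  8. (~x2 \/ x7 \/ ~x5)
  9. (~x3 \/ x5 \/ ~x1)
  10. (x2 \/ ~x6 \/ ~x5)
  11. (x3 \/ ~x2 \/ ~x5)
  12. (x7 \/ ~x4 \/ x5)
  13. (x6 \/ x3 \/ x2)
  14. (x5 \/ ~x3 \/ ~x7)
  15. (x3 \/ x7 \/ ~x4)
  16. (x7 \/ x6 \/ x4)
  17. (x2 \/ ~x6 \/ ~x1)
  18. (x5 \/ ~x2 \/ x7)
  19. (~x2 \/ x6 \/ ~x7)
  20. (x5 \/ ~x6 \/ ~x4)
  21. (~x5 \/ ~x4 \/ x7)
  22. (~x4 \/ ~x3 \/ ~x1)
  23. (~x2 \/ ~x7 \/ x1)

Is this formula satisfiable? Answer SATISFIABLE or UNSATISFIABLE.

Set x1 = True and propagate.
Branch on x2: take x2 = True.
  then x3 is forced to True.
  then x5 is forced to True.
  then x7 is forced to True.
  then x6 is forced to True.
  then x4 is forced to False.
So x1 = True, x2 = True, x3 = True, x4 = False, x5 = True, x6 = True, x7 = True is a satisfying assignment.

SATISFIABLE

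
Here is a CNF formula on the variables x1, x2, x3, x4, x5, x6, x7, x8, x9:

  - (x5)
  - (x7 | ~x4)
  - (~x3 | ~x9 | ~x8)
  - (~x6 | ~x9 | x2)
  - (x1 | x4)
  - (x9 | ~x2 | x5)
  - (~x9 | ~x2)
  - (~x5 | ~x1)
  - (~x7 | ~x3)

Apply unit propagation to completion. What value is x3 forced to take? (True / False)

False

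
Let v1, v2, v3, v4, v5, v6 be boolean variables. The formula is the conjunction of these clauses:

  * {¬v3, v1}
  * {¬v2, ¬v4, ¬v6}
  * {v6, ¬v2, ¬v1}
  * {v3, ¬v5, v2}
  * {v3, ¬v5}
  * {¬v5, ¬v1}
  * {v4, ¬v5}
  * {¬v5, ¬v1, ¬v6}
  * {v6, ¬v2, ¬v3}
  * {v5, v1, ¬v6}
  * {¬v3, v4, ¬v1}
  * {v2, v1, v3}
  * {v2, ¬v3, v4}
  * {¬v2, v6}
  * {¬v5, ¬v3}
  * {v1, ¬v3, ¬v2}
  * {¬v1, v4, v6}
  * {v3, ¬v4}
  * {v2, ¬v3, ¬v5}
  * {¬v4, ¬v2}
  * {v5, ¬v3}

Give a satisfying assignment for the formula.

Set v1 = True and propagate.
  then v5 is forced to False.
  then v3 is forced to False.
  then v4 is forced to False.
  then v6 is forced to True.
v2 is now unconstrained; take v2 = False.
Every clause has at least one true literal under this assignment.

v1 = T  v2 = F  v3 = F  v4 = F  v5 = F  v6 = T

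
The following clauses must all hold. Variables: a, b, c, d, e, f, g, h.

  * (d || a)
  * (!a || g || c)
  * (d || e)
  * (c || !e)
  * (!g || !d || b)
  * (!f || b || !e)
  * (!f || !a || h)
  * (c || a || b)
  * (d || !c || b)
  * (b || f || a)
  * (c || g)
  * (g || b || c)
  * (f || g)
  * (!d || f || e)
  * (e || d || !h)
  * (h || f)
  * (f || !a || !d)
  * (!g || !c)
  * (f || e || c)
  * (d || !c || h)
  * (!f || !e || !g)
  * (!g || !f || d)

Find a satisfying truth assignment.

Set a = False and propagate.
  then d is forced to True.
Branch on b: take b = False.
  then g is forced to False.
  then c is forced to True.
  then f is forced to True.
  then e is forced to False.
h is now unconstrained; take h = False.
Every clause has at least one true literal under this assignment.

a=False, b=False, c=True, d=True, e=False, f=True, g=False, h=False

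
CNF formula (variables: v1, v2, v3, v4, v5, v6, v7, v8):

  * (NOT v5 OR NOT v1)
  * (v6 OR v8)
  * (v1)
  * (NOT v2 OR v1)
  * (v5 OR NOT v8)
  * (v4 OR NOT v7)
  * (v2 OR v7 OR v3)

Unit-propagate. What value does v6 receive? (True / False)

True

(v1) stands alone — v1 = True.
From (NOT v1 OR NOT v5) and v1 = True: v5 = False.
(v5 OR NOT v8): since v5 = False, the clause reduces to (NOT v8). v8 = False.
From (v8 OR v6) and v8 = False: v6 = True.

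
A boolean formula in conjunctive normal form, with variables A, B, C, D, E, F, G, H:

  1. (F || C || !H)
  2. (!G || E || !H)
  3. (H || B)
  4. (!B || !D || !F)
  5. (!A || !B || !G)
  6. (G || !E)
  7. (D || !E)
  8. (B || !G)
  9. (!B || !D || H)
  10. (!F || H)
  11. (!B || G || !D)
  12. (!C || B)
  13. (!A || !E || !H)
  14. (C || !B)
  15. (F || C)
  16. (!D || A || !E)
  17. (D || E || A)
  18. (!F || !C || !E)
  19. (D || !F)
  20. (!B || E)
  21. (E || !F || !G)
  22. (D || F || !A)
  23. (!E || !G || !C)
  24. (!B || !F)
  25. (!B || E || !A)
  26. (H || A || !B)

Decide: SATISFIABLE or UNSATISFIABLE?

Branch on A: take A = False.
The remaining clauses are satisfied by B = False, C = False, D = True, E = False, F = True, G = False, H = True.
So A=F, B=F, C=F, D=T, E=F, F=T, G=F, H=T is a satisfying assignment.

SATISFIABLE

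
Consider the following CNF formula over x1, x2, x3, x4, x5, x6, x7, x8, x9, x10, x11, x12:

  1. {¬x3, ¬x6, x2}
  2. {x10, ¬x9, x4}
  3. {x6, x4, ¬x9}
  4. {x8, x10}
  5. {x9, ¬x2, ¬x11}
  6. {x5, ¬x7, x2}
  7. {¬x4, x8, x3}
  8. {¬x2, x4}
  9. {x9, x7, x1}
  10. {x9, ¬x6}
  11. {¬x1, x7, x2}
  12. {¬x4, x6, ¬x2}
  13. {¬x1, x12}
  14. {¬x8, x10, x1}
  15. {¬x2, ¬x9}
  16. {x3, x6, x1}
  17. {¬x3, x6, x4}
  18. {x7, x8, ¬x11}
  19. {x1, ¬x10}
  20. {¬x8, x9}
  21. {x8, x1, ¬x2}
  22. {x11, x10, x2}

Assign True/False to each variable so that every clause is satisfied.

x1=T  x2=F  x3=F  x4=T  x5=T  x6=F  x7=T  x8=T  x9=T  x10=T  x11=T  x12=T

x5 occurs only positively in the remaining clauses — set x5 = True.
x12 occurs only positively in the remaining clauses — set x12 = True.
Set x1 = True and propagate.
Set x2 = False and propagate.
  then x7 is forced to True.
Try x3 = False.
The remaining clauses are satisfied by x4 = True, x6 = False, x8 = True, x9 = True, x10 = True, x11 = True.
Every clause has at least one true literal under this assignment.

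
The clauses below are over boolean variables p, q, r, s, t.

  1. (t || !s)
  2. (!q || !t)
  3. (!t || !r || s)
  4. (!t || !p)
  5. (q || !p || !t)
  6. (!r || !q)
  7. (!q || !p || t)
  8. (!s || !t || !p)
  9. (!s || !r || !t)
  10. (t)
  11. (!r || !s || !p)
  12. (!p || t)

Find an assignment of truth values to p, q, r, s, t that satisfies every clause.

p=0, q=0, r=0, s=1, t=1

The clause (t) is unit: t must be True.
The clause (!q) is unit: q must be False.
(!p) is a unit clause, so p = False.
Pure literal: r appears only negated; assign r = False.
s is now unconstrained; take s = True.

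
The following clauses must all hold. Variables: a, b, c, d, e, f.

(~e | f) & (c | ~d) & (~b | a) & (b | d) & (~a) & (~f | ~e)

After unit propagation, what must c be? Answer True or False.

True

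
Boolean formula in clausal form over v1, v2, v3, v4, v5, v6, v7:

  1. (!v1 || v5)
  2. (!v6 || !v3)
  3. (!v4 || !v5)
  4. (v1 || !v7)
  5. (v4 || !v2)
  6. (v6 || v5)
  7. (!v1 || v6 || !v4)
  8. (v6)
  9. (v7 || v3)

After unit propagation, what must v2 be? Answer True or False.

False

(v6) stands alone — v6 = True.
From (!v6 || !v3) and v6 = True: v3 = False.
From (v7 || v3) and v3 = False: v7 = True.
(v1 || !v7) with v7 = True leaves only v1, so v1 = True.
(v5 || !v1): since v1 = True, the clause reduces to (v5). v5 = True.
In (!v5 || !v4), !v5 is now false; !v4 must hold, so v4 = False.
In (!v2 || v4), v4 is now false; !v2 must hold, so v2 = False.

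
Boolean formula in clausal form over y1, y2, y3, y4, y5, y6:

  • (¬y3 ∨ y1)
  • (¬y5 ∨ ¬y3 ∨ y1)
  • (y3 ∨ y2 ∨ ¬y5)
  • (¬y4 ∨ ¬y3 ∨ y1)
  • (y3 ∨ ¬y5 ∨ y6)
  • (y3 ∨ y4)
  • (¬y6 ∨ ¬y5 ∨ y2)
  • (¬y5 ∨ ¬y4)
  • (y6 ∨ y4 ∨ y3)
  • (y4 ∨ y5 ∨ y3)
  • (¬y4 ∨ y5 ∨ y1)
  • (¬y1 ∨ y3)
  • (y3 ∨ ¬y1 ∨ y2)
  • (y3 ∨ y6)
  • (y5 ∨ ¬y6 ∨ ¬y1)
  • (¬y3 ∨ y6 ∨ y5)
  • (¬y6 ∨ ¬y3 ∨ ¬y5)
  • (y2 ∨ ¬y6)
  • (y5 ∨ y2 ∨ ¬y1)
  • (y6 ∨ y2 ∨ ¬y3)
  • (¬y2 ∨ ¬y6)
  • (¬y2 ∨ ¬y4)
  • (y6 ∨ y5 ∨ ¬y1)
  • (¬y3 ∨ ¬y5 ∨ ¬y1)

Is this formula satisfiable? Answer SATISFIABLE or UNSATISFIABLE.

UNSATISFIABLE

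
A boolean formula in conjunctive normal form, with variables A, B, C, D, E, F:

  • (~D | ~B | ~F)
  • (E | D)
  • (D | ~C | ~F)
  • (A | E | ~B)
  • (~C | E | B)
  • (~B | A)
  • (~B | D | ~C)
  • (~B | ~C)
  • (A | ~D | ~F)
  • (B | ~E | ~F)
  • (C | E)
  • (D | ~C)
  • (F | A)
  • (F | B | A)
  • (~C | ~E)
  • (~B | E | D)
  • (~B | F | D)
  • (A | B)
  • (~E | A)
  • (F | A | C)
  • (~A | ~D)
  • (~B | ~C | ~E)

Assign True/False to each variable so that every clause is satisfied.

A=T, B=F, C=F, D=F, E=T, F=F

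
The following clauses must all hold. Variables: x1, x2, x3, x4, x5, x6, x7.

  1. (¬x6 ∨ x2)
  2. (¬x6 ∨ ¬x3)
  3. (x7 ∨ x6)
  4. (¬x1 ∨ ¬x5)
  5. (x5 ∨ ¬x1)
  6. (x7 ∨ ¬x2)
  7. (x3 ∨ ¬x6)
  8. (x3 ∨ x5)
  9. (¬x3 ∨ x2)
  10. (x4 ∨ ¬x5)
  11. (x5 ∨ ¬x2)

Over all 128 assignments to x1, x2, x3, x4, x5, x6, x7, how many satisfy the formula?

3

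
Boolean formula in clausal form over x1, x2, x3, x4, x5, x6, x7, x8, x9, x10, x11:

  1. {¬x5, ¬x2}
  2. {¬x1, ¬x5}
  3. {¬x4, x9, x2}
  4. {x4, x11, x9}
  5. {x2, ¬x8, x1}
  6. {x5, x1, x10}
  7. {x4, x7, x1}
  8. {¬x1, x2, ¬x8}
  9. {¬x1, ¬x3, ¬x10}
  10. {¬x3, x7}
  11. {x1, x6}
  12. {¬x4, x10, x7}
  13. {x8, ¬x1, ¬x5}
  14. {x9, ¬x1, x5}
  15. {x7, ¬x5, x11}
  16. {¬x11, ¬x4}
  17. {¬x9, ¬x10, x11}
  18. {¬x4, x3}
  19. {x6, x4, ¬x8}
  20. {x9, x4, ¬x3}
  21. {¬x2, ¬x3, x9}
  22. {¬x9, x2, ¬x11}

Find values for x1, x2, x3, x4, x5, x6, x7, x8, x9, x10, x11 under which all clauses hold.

x1=1, x2=0, x3=1, x4=0, x5=0, x6=1, x7=1, x8=0, x9=1, x10=0, x11=0

x6 occurs only positively in the remaining clauses — set x6 = True.
x7 occurs only positively in the remaining clauses — set x7 = True.
Set x1 = True and propagate.
  then x5 is forced to False.
  then x9 is forced to True.
Branch on x2: take x2 = False.
  then x8 is forced to False.
  then x11 is forced to False.
  then x10 is forced to False.
Set x3 = True and propagate.
x4 is now unconstrained; take x4 = False.
Every clause has at least one true literal under this assignment.
Check each clause:
  1. {¬x5, ¬x2} — ¬x5 is true.
  2. {¬x5, ¬x1} — ¬x5 is true.
  3. {x2, x9, ¬x4} — x9 is true.
  4. {x11, x9, x4} — x9 is true.
  5. {¬x8, x2, x1} — ¬x8 is true.
  6. {x10, x1, x5} — x1 is true.
  7. {x7, x1, x4} — x1 is true.
  8. {¬x1, ¬x8, x2} — ¬x8 is true.
  9. {¬x10, ¬x1, ¬x3} — ¬x10 is true.
  10. {¬x3, x7} — x7 is true.
  11. {x1, x6} — x1 is true.
  12. {x7, ¬x4, x10} — ¬x4 is true.
  13. {¬x1, x8, ¬x5} — ¬x5 is true.
  14. {¬x1, x9, x5} — x9 is true.
  15. {¬x5, x7, x11} — ¬x5 is true.
  16. {¬x4, ¬x11} — ¬x4 is true.
  17. {¬x10, x11, ¬x9} — ¬x10 is true.
  18. {¬x4, x3} — x3 is true.
  19. {x4, x6, ¬x8} — ¬x8 is true.
  20. {¬x3, x9, x4} — x9 is true.
  21. {¬x2, x9, ¬x3} — x9 is true.
  22. {¬x11, ¬x9, x2} — ¬x11 is true.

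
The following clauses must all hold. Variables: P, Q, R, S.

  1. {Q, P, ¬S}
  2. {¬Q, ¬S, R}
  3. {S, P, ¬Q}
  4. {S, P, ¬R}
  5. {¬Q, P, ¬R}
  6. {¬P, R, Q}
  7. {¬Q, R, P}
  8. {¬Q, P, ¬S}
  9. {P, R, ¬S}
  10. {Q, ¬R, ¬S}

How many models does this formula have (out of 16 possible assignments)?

5

Satisfying assignments:
  P=0 Q=0 R=0 S=0
  P=1 Q=0 R=1 S=0
  P=1 Q=1 R=0 S=0
  P=1 Q=1 R=1 S=0
  P=1 Q=1 R=1 S=1
That's 5 in total.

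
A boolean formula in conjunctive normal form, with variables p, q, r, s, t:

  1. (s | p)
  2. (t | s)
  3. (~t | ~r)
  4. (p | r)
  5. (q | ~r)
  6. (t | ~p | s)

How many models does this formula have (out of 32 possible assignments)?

Satisfying assignments:
  p=F q=T r=T s=T t=F
  p=T q=F r=F s=F t=T
  p=T q=F r=F s=T t=F
  p=T q=F r=F s=T t=T
  p=T q=T r=F s=F t=T
  p=T q=T r=F s=T t=F
  p=T q=T r=F s=T t=T
  p=T q=T r=T s=T t=F
Count: 8.

8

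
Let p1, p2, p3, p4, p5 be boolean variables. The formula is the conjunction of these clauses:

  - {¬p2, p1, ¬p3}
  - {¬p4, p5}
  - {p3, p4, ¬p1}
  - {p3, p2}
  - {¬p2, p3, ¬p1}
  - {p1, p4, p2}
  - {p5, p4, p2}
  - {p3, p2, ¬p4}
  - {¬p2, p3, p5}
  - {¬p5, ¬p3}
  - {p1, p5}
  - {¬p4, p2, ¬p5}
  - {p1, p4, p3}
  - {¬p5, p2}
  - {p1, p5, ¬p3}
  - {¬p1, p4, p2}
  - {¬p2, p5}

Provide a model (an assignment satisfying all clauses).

p1=False, p2=True, p3=False, p4=True, p5=True

Check each clause:
  1. {¬p2, p1, ¬p3} — ¬p3 is true.
  2. {p5, ¬p4} — p5 is true.
  3. {p4, ¬p1, p3} — p4 is true.
  4. {p3, p2} — p2 is true.
  5. {¬p2, ¬p1, p3} — ¬p1 is true.
  6. {p2, p1, p4} — p2 is true.
  7. {p2, p5, p4} — p2 is true.
  8. {p3, ¬p4, p2} — p2 is true.
  9. {¬p2, p3, p5} — p5 is true.
  10. {¬p5, ¬p3} — ¬p3 is true.
  11. {p1, p5} — p5 is true.
  12. {¬p5, p2, ¬p4} — p2 is true.
  13. {p3, p4, p1} — p4 is true.
  14. {¬p5, p2} — p2 is true.
  15. {p5, p1, ¬p3} — ¬p3 is true.
  16. {¬p1, p4, p2} — p2 is true.
  17. {p5, ¬p2} — p5 is true.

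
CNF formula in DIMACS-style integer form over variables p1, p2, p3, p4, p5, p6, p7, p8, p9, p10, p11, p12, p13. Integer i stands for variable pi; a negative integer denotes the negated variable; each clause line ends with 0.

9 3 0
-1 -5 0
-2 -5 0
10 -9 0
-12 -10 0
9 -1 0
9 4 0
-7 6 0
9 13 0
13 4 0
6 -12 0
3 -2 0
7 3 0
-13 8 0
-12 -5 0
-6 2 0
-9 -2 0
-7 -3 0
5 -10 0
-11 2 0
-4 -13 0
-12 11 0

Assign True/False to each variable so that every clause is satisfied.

p1 occurs only negated in the remaining clauses — set p1 = False.
Pure literal: p12 appears only negated; assign p12 = False.
Set p2 = False and propagate.
  then p6 is forced to False.
  then p7 is forced to False.
  then p3 is forced to True.
  then p11 is forced to False.
For the remaining variables, p4 = True, p5 = True, p8 = False, p9 = True, p10 = True, p13 = False works.

p1=False, p2=False, p3=True, p4=True, p5=True, p6=False, p7=False, p8=False, p9=True, p10=True, p11=False, p12=False, p13=False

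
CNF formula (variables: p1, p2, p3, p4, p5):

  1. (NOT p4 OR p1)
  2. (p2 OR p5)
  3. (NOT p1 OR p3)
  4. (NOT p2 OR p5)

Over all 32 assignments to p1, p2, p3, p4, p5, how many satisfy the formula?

The models are:
  p1=0 p2=0 p3=0 p4=0 p5=1
  p1=0 p2=0 p3=1 p4=0 p5=1
  p1=0 p2=1 p3=0 p4=0 p5=1
  p1=0 p2=1 p3=1 p4=0 p5=1
  p1=1 p2=0 p3=1 p4=0 p5=1
  p1=1 p2=0 p3=1 p4=1 p5=1
  p1=1 p2=1 p3=1 p4=0 p5=1
  p1=1 p2=1 p3=1 p4=1 p5=1
That's 8 in total.

8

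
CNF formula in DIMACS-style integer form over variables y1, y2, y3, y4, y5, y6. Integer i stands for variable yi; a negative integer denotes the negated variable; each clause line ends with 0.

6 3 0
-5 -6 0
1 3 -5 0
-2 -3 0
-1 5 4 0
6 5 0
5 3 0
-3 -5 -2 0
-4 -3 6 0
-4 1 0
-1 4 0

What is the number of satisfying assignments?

3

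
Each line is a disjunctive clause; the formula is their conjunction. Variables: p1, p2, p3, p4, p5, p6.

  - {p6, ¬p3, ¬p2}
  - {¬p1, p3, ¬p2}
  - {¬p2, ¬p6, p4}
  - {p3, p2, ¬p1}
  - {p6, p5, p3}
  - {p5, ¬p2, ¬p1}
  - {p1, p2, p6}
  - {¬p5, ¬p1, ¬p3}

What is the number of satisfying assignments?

18

Case analysis on p2 and p1:
  p2=1, p1=1: a clause becomes empty — 0.
  p2=1, p1=0: 6 of the 16 assignments to (p3,p4,p5,p6) work.
  p2=0, p1=1: remaining (p3,p4,p5,p6) ∈ {(1,0,0,0); (1,0,0,1); (1,1,0,0); (1,1,0,1)} — 4.
  p2=0, p1=0: forces p6=1; p3, p4, p5 free → 2^3 = 8.
Total: 0 + 6 + 4 + 8 = 18.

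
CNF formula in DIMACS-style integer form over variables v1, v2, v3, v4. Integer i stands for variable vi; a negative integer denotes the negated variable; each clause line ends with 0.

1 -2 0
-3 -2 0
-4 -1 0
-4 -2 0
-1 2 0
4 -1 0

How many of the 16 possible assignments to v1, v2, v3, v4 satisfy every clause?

The models are:
  v1=0 v2=0 v3=0 v4=0
  v1=0 v2=0 v3=0 v4=1
  v1=0 v2=0 v3=1 v4=0
  v1=0 v2=0 v3=1 v4=1
That's 4 in total.

4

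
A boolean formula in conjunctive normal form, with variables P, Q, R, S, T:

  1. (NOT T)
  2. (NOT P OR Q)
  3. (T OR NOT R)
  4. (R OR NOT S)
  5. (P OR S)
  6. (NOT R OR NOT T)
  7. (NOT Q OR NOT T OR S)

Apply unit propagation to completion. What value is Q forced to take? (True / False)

True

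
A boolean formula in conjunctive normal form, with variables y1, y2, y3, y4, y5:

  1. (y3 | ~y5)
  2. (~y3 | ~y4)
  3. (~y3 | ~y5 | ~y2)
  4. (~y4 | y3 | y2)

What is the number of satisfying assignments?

12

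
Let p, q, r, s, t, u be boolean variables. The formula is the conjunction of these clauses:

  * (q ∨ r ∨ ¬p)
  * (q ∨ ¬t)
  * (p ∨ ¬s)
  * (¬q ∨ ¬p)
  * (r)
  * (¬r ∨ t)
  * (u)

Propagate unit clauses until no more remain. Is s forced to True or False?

(r) is a unit clause: r = True.
(t ∨ ¬r): since r = True, the clause reduces to (t). t = True.
(¬t ∨ q) with t = True leaves only q, so q = True.
(¬p ∨ ¬q): since q = True, the clause reduces to (¬p). p = False.
From (p ∨ ¬s) and p = False: s = False.

False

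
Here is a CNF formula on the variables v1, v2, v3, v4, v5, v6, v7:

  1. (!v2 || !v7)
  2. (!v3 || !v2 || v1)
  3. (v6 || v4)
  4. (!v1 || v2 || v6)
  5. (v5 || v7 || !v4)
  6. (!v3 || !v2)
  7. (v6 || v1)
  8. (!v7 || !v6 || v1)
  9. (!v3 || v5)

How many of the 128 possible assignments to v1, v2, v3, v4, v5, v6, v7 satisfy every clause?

Split on v1, then v2.
  v1=1, v2=1: remaining (v3,v4,v5,v6,v7) ∈ {(0,0,0,1,0); (0,0,1,1,0); (0,1,1,0,0); (0,1,1,1,0)} — 4.
  v1=1, v2=0: 11 of the 32 assignments to (v3,v4,v5,v6,v7) work.
  v1=0, v2=1: remaining (v3,v4,v5,v6,v7) ∈ {(0,0,0,1,0); (0,0,1,1,0); (0,1,1,1,0)} — 3.
  v1=0, v2=0: 5 of the 32 assignments to (v3,v4,v5,v6,v7) work.
Total: 4 + 11 + 3 + 5 = 23.

23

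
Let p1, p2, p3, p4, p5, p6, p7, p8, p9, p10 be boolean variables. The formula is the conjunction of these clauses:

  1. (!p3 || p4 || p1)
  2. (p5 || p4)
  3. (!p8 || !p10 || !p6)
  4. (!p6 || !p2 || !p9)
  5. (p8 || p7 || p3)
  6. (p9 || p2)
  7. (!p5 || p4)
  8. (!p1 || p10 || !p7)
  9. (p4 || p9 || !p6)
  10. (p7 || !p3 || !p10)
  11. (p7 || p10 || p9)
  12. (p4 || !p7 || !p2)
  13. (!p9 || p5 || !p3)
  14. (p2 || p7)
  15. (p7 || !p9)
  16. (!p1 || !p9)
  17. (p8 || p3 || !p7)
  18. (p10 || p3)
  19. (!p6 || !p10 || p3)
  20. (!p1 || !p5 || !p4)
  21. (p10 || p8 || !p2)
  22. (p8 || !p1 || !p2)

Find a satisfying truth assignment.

Pure literal: p6 appears only negated; assign p6 = False.
Try p1 = False.
Set p2 = True and propagate.
For the remaining variables, p3 = True, p4 = True, p5 = True, p7 = True, p8 = False, p9 = False, p10 = True works.
Every clause has at least one true literal under this assignment.
Check each clause:
  1. (p4 || p1 || !p3) — p4 is true.
  2. (p4 || p5) — p4 is true.
  3. (!p10 || !p6 || !p8) — !p8 is true.
  4. (!p9 || !p2 || !p6) — !p6 is true.
  5. (p8 || p3 || p7) — p3 is true.
  6. (p2 || p9) — p2 is true.
  7. (!p5 || p4) — p4 is true.
  8. (p10 || !p1 || !p7) — p10 is true.
  9. (p9 || p4 || !p6) — !p6 is true.
  10. (p7 || !p3 || !p10) — p7 is true.
  11. (p10 || p7 || p9) — p10 is true.
  12. (!p2 || p4 || !p7) — p4 is true.
  13. (!p9 || p5 || !p3) — p5 is true.
  14. (p7 || p2) — p2 is true.
  15. (!p9 || p7) — p7 is true.
  16. (!p1 || !p9) — !p1 is true.
  17. (p8 || !p7 || p3) — p3 is true.
  18. (p10 || p3) — p10 is true.
  19. (p3 || !p6 || !p10) — !p6 is true.
  20. (!p5 || !p4 || !p1) — !p1 is true.
  21. (!p2 || p10 || p8) — p10 is true.
  22. (p8 || !p2 || !p1) — !p1 is true.

p1=False, p2=True, p3=True, p4=True, p5=True, p6=False, p7=True, p8=False, p9=False, p10=True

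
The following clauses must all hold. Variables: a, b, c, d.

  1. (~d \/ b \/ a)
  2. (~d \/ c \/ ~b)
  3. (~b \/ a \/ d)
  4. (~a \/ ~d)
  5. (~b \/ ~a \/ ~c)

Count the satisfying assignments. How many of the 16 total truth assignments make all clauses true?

6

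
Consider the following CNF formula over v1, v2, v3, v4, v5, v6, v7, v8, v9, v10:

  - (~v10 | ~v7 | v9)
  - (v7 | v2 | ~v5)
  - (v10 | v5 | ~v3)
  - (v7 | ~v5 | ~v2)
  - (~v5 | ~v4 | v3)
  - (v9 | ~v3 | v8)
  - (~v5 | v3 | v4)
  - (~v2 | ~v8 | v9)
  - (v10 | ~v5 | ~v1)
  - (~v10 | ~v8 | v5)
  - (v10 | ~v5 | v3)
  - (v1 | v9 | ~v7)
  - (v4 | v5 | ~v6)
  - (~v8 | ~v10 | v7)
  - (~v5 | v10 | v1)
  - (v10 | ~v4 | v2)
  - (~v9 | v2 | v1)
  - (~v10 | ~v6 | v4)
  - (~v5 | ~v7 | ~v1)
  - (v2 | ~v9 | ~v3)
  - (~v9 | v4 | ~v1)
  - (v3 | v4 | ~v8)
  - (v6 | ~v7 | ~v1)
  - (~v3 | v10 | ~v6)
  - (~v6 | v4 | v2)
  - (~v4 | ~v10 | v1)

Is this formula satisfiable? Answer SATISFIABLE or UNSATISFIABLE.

SATISFIABLE

Set v1 = False and propagate.
For the remaining variables, v2 = False, v3 = False, v4 = False, v5 = False, v6 = False, v7 = False, v8 = False, v9 = False, v10 = False works.
So v1=False, v2=False, v3=False, v4=False, v5=False, v6=False, v7=False, v8=False, v9=False, v10=False is a satisfying assignment.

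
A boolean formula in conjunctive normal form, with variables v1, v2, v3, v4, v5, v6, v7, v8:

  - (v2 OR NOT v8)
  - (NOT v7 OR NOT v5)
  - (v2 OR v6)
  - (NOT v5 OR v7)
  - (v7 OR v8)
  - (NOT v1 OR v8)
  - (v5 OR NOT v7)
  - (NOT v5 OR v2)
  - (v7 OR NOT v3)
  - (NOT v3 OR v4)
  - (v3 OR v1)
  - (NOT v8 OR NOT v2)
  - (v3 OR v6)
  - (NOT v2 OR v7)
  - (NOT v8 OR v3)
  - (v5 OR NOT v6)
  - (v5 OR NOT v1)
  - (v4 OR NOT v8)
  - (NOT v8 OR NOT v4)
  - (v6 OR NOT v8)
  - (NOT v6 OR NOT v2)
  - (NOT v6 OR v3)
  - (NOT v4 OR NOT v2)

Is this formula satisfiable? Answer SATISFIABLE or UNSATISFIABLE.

UNSATISFIABLE

v8 = True:
  propagation gives v2=True; an empty clause results — contradiction.
v8 = False:
  propagation gives v7=True, v5=False; an empty clause results — contradiction.
Every branch closes, so no satisfying assignment exists.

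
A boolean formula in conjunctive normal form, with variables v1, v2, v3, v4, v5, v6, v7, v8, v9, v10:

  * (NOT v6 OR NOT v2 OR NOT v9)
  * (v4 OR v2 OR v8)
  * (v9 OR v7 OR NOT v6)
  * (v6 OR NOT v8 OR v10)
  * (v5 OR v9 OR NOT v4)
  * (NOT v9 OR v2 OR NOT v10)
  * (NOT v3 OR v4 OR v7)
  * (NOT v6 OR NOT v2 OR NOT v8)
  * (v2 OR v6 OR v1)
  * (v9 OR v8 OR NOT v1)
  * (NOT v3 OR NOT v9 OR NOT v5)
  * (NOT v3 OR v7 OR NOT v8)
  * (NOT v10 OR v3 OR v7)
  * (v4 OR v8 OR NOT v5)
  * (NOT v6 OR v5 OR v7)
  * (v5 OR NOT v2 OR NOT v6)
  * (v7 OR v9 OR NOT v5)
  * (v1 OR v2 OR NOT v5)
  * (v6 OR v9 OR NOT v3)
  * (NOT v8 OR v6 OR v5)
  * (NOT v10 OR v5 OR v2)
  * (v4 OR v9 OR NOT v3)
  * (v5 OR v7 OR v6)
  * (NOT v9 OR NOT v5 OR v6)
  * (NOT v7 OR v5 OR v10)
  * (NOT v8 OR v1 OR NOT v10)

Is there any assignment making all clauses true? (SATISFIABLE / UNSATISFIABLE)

SATISFIABLE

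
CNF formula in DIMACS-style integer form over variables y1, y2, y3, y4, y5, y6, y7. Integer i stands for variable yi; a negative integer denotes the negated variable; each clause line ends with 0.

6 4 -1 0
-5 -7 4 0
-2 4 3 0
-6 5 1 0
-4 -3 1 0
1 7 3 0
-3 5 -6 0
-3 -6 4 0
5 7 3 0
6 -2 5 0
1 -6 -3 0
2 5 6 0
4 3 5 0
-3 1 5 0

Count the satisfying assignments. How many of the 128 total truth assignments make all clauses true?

Split on y3, then y5.
  y3=T, y5=T: y2 free; 5 ways for (y1,y4,y6,y7) × 2^1 = 10.
  y3=T, y5=F: a clause becomes empty — 0.
  y3=F, y5=T: 13 of the 32 assignments to (y1,y2,y4,y6,y7) work.
  y3=F, y5=F: remaining (y1,y2,y4,y6,y7) ∈ {(T,F,T,T,T); (T,T,T,T,T)} — 2.
Total: 10 + 0 + 13 + 2 = 25.

25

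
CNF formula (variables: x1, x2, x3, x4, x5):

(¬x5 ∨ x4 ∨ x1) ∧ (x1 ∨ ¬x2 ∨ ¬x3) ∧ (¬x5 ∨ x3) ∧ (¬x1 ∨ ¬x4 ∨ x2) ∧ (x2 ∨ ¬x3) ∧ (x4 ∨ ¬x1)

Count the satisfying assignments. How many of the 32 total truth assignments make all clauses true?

7

Split on x1, then x2.
  x1=1, x2=1: remaining (x3,x4,x5) ∈ {(0,1,0); (1,1,0); (1,1,1)} — 3.
  x1=1, x2=0: a clause becomes empty — 0.
  x1=0, x2=1: remaining (x3,x4,x5) ∈ {(0,0,0); (0,1,0)} — 2.
  x1=0, x2=0: remaining (x3,x4,x5) ∈ {(0,0,0); (0,1,0)} — 2.
Total: 3 + 0 + 2 + 2 = 7.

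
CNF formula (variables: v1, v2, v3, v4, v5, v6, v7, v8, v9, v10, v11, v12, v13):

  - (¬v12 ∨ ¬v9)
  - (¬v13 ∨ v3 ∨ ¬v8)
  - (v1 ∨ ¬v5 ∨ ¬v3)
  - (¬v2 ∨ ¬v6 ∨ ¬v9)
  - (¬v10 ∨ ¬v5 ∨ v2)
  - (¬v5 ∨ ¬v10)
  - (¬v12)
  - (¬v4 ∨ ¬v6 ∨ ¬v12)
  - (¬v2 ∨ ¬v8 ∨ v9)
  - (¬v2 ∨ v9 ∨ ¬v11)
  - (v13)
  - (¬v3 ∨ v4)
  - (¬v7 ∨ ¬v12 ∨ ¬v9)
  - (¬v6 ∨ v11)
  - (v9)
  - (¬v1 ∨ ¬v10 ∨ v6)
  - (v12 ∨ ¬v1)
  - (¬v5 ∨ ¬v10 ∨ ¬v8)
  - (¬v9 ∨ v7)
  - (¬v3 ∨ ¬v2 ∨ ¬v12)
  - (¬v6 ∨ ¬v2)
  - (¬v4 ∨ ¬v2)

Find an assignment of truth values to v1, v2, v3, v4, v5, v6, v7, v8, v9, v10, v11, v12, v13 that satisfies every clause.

v1=False  v2=True  v3=False  v4=False  v5=False  v6=False  v7=True  v8=False  v9=True  v10=True  v11=False  v12=False  v13=True

Check each clause:
  1. (¬v9 ∨ ¬v12) — ¬v12 is true.
  2. (¬v13 ∨ ¬v8 ∨ v3) — ¬v8 is true.
  3. (¬v5 ∨ ¬v3 ∨ v1) — ¬v5 is true.
  4. (¬v2 ∨ ¬v6 ∨ ¬v9) — ¬v6 is true.
  5. (¬v5 ∨ v2 ∨ ¬v10) — v2 is true.
  6. (¬v10 ∨ ¬v5) — ¬v5 is true.
  7. (¬v12) — ¬v12 is true.
  8. (¬v6 ∨ ¬v4 ∨ ¬v12) — ¬v6 is true.
  9. (v9 ∨ ¬v8 ∨ ¬v2) — ¬v8 is true.
  10. (¬v2 ∨ ¬v11 ∨ v9) — v9 is true.
  11. (v13) — v13 is true.
  12. (v4 ∨ ¬v3) — ¬v3 is true.
  13. (¬v9 ∨ ¬v7 ∨ ¬v12) — ¬v12 is true.
  14. (¬v6 ∨ v11) — ¬v6 is true.
  15. (v9) — v9 is true.
  16. (¬v10 ∨ ¬v1 ∨ v6) — ¬v1 is true.
  17. (v12 ∨ ¬v1) — ¬v1 is true.
  18. (¬v5 ∨ ¬v10 ∨ ¬v8) — ¬v8 is true.
  19. (¬v9 ∨ v7) — v7 is true.
  20. (¬v2 ∨ ¬v12 ∨ ¬v3) — ¬v12 is true.
  21. (¬v6 ∨ ¬v2) — ¬v6 is true.
  22. (¬v4 ∨ ¬v2) — ¬v4 is true.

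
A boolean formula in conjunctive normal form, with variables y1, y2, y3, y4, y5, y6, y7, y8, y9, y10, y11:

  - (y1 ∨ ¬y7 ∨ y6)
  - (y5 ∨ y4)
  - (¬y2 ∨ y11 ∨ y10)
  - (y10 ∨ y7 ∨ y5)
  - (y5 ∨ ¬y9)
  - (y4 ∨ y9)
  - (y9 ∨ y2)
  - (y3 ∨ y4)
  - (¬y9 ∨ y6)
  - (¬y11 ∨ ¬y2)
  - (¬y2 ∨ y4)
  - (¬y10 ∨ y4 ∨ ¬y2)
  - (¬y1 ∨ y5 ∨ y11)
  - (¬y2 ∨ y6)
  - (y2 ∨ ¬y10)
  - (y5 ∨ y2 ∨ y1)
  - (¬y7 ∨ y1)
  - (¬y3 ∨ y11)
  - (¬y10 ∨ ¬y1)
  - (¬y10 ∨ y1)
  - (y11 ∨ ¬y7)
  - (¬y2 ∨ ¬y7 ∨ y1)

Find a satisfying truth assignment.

y1=T, y2=F, y3=F, y4=T, y5=T, y6=T, y7=T, y8=T, y9=T, y10=F, y11=T

Pure literal: y4 appears only positively; assign y4 = True.
y5 occurs only positively in the remaining clauses — set y5 = True.
Try y1 = True.
  then y10 is forced to False.
For the remaining variables, y2 = False, y3 = False, y6 = True, y7 = True, y8 = True, y9 = True, y11 = True works.
Check each clause:
  1. (y6 ∨ y1 ∨ ¬y7) — y6 is true.
  2. (y5 ∨ y4) — y4 is true.
  3. (y10 ∨ y11 ∨ ¬y2) — y11 is true.
  4. (y10 ∨ y7 ∨ y5) — y5 is true.
  5. (¬y9 ∨ y5) — y5 is true.
  6. (y9 ∨ y4) — y9 is true.
  7. (y2 ∨ y9) — y9 is true.
  8. (y4 ∨ y3) — y4 is true.
  9. (y6 ∨ ¬y9) — y6 is true.
  10. (¬y2 ∨ ¬y11) — ¬y2 is true.
  11. (y4 ∨ ¬y2) — y4 is true.
  12. (¬y10 ∨ ¬y2 ∨ y4) — y4 is true.
  13. (y11 ∨ y5 ∨ ¬y1) — y11 is true.
  14. (y6 ∨ ¬y2) — ¬y2 is true.
  15. (¬y10 ∨ y2) — ¬y10 is true.
  16. (y1 ∨ y2 ∨ y5) — y1 is true.
  17. (y1 ∨ ¬y7) — y1 is true.
  18. (y11 ∨ ¬y3) — y11 is true.
  19. (¬y1 ∨ ¬y10) — ¬y10 is true.
  20. (y1 ∨ ¬y10) — y1 is true.
  21. (y11 ∨ ¬y7) — y11 is true.
  22. (¬y7 ∨ y1 ∨ ¬y2) — ¬y2 is true.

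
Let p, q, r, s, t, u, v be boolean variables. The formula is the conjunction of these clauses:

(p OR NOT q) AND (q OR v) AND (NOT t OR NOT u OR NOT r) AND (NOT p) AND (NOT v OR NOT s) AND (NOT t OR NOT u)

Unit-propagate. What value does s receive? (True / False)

Unit clause (NOT p) sets p = False.
From (p OR NOT q) and p = False: q = False.
(q OR v): since q = False, the clause reduces to (v). v = True.
(NOT v OR NOT s): since v = True, the clause reduces to (NOT s). s = False.

False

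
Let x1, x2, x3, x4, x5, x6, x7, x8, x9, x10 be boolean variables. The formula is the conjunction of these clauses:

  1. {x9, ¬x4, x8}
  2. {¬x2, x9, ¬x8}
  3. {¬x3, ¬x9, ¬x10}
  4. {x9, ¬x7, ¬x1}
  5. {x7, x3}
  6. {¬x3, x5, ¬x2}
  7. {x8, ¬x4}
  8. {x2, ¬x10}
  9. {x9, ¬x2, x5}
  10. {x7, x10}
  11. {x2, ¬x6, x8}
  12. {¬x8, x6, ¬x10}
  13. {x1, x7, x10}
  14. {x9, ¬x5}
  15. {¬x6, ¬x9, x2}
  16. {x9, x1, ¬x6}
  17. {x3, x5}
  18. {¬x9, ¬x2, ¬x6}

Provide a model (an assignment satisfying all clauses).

x1=True, x2=True, x3=True, x4=True, x5=True, x6=False, x7=True, x8=True, x9=True, x10=False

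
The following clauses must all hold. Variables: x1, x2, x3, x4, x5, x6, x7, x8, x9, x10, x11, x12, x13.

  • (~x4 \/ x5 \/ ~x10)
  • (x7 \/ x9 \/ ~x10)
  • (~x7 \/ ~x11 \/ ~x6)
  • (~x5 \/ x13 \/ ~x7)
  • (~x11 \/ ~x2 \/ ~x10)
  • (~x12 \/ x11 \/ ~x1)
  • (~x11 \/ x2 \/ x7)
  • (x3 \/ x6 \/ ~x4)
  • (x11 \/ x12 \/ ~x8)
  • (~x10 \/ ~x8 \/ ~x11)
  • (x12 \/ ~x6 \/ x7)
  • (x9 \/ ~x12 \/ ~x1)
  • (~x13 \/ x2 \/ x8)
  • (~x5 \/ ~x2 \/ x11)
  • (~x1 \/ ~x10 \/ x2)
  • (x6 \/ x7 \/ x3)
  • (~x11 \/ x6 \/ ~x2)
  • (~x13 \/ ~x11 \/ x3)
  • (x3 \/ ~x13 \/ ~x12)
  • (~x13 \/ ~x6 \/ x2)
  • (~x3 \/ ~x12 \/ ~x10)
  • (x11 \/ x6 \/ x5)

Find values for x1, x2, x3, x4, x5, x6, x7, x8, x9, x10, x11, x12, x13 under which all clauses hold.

x1 = 0, x2 = 0, x3 = 0, x4 = 1, x5 = 0, x6 = 1, x7 = 1, x8 = 0, x9 = 1, x10 = 0, x11 = 0, x12 = 1, x13 = 0

x1 occurs only negated in the remaining clauses — set x1 = False.
Pure literal: x9 appears only positively; assign x9 = True.
Try x2 = False.
Branch on x3: take x3 = False.
For the remaining variables, x4 = True, x5 = False, x6 = True, x7 = True, x8 = False, x10 = False, x11 = False, x12 = True, x13 = False works.
Every clause has at least one true literal under this assignment.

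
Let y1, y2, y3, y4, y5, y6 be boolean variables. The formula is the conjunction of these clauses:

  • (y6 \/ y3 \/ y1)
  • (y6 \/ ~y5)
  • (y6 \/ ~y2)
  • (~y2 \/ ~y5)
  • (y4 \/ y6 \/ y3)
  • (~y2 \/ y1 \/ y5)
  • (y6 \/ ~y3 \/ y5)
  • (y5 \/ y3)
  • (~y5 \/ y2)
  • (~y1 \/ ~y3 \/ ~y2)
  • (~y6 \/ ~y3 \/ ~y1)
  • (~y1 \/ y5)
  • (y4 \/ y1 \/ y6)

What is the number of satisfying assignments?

2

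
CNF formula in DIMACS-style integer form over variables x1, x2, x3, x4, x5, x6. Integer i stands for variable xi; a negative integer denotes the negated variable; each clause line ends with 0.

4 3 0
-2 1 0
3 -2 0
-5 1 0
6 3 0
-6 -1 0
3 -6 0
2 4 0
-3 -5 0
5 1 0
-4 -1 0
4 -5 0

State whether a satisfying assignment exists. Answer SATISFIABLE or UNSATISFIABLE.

SATISFIABLE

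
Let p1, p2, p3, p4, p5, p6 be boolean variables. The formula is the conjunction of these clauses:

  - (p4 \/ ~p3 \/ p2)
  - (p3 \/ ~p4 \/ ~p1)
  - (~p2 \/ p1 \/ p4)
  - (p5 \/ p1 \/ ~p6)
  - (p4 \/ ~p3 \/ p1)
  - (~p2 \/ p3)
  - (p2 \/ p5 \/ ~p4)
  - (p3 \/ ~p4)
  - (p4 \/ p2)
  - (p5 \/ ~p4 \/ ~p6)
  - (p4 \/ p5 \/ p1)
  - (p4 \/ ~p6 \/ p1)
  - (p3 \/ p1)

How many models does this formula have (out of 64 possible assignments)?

14

Split on p4, then p1.
  p4=1, p1=1: 5 of the 16 assignments to (p2,p3,p5,p6) work.
  p4=1, p1=0: 5 of the 16 assignments to (p2,p3,p5,p6) work.
  p4=0, p1=1: remaining (p2,p3,p5,p6) ∈ {(1,1,0,0); (1,1,0,1); (1,1,1,0); (1,1,1,1)} — 4.
  p4=0, p1=0: a clause becomes empty — 0.
Total: 5 + 5 + 4 + 0 = 14.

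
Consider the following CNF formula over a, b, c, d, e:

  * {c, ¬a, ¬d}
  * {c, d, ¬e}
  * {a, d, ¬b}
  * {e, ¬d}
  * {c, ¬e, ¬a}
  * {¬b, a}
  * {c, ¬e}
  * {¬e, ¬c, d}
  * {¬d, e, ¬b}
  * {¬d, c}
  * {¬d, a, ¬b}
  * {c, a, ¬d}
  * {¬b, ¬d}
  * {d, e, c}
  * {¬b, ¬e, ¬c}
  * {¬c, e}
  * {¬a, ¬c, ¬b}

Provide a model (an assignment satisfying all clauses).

b occurs only negated in the remaining clauses — set b = False.
Set a = True and propagate.
For the remaining variables, c = True, d = True, e = True works.

a=True  b=False  c=True  d=True  e=True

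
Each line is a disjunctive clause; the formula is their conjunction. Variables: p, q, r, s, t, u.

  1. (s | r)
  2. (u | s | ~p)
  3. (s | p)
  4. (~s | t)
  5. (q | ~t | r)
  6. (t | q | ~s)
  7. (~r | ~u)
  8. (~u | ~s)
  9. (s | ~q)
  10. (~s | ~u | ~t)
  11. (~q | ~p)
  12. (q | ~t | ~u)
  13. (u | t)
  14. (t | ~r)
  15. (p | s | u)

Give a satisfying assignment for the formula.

p=F, q=T, r=F, s=T, t=T, u=F

Branch on p: take p = False.
  then s is forced to True.
  then t is forced to True.
  then u is forced to False.
The remaining clauses are satisfied by q = True, r = False.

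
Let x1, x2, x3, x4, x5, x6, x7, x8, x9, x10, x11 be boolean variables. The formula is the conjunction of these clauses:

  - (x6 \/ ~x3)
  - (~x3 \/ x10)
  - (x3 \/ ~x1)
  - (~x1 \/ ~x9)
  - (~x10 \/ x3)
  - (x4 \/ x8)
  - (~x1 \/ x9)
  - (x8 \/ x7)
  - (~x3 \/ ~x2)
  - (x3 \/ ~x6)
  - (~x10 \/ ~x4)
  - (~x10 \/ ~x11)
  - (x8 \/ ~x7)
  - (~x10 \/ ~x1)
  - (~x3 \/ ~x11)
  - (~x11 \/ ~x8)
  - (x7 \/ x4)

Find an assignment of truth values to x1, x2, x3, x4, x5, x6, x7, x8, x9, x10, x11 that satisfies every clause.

x1 = False  x2 = False  x3 = True  x4 = False  x5 = False  x6 = True  x7 = True  x8 = True  x9 = False  x10 = True  x11 = False

Pure literal: x1 appears only negated; assign x1 = False.
Pure literal: x2 appears only negated; assign x2 = False.
Set x3 = True and propagate.
  then x6 is forced to True.
  then x10 is forced to True.
  then x4 is forced to False.
  then x8 is forced to True.
  then x11 is forced to False.
  then x7 is forced to True.
x5, x9 are now unconstrained; take x5 = False, x9 = False.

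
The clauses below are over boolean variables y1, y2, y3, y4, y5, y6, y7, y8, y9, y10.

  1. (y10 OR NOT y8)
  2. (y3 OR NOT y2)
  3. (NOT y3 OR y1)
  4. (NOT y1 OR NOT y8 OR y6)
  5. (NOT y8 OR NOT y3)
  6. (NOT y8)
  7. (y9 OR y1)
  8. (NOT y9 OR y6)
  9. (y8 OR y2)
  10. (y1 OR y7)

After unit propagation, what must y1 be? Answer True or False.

(NOT y8) stands alone — y8 = False.
(y8 OR y2): since y8 = False, the clause reduces to (y2). y2 = True.
(y3 OR NOT y2) with y2 = True leaves only y3, so y3 = True.
From (NOT y3 OR y1) and y3 = True: y1 = True.

True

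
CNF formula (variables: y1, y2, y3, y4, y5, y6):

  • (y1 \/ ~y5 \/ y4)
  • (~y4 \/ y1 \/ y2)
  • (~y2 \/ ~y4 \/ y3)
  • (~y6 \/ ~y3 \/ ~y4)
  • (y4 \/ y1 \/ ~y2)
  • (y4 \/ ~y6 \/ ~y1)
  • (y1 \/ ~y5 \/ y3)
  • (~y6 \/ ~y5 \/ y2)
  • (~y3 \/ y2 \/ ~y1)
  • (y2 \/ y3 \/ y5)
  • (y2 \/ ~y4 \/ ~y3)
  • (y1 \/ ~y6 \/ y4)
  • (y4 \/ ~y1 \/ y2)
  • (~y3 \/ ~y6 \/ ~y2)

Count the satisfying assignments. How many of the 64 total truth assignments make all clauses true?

10

Case analysis on y2 and y4:
  y2=1, y4=1: remaining (y1,y3,y5,y6) ∈ {(0,1,0,0); (0,1,1,0); (1,1,0,0); (1,1,1,0)} — 4.
  y2=1, y4=0: remaining (y1,y3,y5,y6) ∈ {(1,0,0,0); (1,0,1,0); (1,1,0,0); (1,1,1,0)} — 4.
  y2=0, y4=1: remaining (y1,y3,y5,y6) ∈ {(1,0,1,0)} — 1.
  y2=0, y4=0: remaining (y1,y3,y5,y6) ∈ {(0,1,0,0)} — 1.
Total: 4 + 4 + 1 + 1 = 10.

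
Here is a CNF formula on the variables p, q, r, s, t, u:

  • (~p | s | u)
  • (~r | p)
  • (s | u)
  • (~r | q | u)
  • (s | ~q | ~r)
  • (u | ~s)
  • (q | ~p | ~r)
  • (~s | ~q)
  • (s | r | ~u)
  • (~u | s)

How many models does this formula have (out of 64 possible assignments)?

Satisfying assignments:
  p=0 q=0 r=0 s=1 t=0 u=1
  p=0 q=0 r=0 s=1 t=1 u=1
  p=1 q=0 r=0 s=1 t=0 u=1
  p=1 q=0 r=0 s=1 t=1 u=1
That's 4 in total.

4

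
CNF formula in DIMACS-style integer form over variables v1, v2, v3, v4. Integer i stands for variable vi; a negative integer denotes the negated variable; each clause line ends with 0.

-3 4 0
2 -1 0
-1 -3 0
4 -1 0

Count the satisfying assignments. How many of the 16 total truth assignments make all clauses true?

7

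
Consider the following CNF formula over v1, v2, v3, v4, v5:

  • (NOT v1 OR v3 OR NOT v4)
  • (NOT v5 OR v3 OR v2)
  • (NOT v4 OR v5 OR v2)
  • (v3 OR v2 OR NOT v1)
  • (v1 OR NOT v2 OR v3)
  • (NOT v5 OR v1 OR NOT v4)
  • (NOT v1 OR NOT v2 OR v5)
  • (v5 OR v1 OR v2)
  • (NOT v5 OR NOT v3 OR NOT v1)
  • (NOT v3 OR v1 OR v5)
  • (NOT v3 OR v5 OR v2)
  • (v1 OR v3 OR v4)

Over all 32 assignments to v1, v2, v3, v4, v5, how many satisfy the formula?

3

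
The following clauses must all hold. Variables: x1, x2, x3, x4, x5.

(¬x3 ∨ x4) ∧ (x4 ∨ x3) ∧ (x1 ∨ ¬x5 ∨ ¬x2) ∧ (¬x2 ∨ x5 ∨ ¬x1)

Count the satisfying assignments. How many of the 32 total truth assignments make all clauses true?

12

Split on x1, then x2.
  x1=1, x2=1: remaining (x3,x4,x5) ∈ {(0,1,1); (1,1,1)} — 2.
  x1=1, x2=0: remaining (x3,x4,x5) ∈ {(0,1,0); (0,1,1); (1,1,0); (1,1,1)} — 4.
  x1=0, x2=1: remaining (x3,x4,x5) ∈ {(0,1,0); (1,1,0)} — 2.
  x1=0, x2=0: remaining (x3,x4,x5) ∈ {(0,1,0); (0,1,1); (1,1,0); (1,1,1)} — 4.
Total: 2 + 4 + 2 + 4 = 12.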